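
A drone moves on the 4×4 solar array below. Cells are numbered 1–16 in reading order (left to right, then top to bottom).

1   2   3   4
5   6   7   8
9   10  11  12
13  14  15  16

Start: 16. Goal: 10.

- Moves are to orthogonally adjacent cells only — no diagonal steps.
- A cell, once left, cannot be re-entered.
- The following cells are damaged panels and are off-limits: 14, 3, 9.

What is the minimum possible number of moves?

3

The Manhattan distance from 16 to 10 is |4−3| + |4−2| = 3, so at least 3 moves are needed.
A route of 3 moves achieves this: 16 → 12 → 11 → 10.
Since 3 matches the lower bound, it is optimal.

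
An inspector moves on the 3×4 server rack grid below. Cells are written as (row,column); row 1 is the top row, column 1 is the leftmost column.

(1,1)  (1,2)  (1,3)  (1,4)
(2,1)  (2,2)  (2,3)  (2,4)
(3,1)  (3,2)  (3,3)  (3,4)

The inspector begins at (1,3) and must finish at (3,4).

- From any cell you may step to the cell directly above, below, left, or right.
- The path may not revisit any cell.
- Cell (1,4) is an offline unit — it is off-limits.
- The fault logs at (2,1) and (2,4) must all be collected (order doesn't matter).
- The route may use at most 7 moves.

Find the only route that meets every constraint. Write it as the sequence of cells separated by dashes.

The 7-move cap with required stops at (2,1), (2,4) leaves no slack for detours.
Route from (1,3): left 2 to (1,1), down 1 to (2,1), right 3 to (2,4), down 1 to (3,4) — 7 moves in all.
Check: all required cells visited; 7 ≤ 7 moves.

(1,3) - (1,2) - (1,1) - (2,1) - (2,2) - (2,3) - (2,4) - (3,4)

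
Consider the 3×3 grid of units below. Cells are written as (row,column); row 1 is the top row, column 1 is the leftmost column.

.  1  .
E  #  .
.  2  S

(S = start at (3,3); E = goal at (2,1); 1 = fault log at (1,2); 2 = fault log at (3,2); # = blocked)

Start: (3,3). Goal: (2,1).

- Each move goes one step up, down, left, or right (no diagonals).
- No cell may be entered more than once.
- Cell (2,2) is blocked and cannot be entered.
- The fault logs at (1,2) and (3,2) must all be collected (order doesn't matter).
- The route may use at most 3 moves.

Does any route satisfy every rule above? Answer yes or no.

no

Even ignoring the no-revisit rule, getting from (3,3) to (2,1), taking the cheapest ordering (3,3) → (3,2) → (1,2) → (2,1) needs at least 1 + 4 + 2 = 7 moves (fewest moves per leg, detouring around blocked cells), which exceeds the 3-move limit.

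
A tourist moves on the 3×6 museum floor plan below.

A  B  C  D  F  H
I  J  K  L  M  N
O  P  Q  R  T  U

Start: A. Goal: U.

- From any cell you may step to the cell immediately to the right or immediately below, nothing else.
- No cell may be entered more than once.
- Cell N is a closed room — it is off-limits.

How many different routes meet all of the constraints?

A right/down-only route from A to U makes exactly 2 down-moves and 5 right-moves in some order.
With no other constraints that would be C(7,2) = 21 routes.
Subtract routes through each blocked cell (inclusion–exclusion for overlaps): − through N: 6 → 15.
That gives 15 routes.

15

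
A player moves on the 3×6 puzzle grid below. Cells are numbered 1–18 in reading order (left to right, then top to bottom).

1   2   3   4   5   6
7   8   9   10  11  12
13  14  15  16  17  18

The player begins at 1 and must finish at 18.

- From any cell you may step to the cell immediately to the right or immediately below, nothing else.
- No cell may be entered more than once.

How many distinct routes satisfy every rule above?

A right/down-only route from 1 to 18 makes exactly 2 down-moves and 5 right-moves in some order.
With no other constraints that would be C(7,2) = 21 routes.
That gives 21 routes.

21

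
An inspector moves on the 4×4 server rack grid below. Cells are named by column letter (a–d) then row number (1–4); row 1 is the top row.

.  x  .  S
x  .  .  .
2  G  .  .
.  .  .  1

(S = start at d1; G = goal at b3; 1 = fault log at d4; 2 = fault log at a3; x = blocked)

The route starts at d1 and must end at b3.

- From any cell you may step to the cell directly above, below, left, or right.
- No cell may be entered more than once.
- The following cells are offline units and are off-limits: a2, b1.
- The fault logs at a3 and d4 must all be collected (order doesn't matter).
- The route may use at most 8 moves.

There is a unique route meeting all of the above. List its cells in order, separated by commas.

d1, d2, d3, d4, c4, b4, a4, a3, b3

Any route must reach a3 and d4 and still end at b3 within 8 moves, so the order of the required stops is forced.
Route from d1: down 3 to d4, left 3 to a4, up 1 to a3, right 1 to b3 — 8 moves in all.
Check: all required cells visited; 8 ≤ 8 moves.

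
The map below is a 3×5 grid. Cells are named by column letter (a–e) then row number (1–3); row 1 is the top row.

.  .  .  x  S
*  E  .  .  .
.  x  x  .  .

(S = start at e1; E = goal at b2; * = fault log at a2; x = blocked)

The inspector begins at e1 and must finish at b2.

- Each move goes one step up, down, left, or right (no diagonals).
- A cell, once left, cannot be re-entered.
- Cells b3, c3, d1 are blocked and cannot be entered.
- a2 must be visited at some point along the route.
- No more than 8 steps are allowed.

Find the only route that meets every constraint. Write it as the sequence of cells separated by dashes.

The budget equals the shortest possible length, so every move has to be on a shortest route through the required cells.
Route from e1: down 1 to e2, left 2 to c2, up 1 to c1, left 2 to a1, down 1 to a2, right 1 to b2 — 8 moves in all.
Check: all required cells visited; 8 ≤ 8 moves.

e1 - e2 - d2 - c2 - c1 - b1 - a1 - a2 - b2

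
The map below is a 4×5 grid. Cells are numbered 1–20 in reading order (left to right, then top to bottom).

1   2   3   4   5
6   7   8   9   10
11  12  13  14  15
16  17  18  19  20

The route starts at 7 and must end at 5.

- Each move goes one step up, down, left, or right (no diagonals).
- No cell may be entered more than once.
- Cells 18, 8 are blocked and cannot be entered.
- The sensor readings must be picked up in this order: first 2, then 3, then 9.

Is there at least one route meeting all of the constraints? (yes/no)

yes

One route that works: 7 → 2 → 3 → 4 → 9 → 10 → 5.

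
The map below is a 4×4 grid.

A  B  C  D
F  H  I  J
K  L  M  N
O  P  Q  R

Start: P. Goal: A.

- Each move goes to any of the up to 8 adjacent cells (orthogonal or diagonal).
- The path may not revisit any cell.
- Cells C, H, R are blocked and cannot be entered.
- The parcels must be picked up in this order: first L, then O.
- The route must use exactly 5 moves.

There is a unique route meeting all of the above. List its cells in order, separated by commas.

The waypoints must appear in the order L, O, with no cell reused.
Route from P: up 1 to L, down-left 1 to O, up 3 to A — 5 moves in all.
Check: order respected (L at step 1, O at step 2); 5 moves as required.

P, L, O, K, F, A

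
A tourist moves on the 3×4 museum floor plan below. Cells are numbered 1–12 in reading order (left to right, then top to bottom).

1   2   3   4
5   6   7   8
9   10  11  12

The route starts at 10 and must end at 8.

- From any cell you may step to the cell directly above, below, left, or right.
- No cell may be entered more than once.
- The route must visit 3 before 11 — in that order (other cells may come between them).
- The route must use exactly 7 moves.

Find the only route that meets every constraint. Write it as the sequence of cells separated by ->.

10 -> 6 -> 2 -> 3 -> 7 -> 11 -> 12 -> 8

The waypoints must appear in the order 3, 11, with no cell reused.
Route from 10: up 2 to 2, right 1 to 3, down 2 to 11, right 1 to 12, up 1 to 8 — 7 moves in all.
Check: order respected (3 at step 3, 11 at step 5); 7 moves as required.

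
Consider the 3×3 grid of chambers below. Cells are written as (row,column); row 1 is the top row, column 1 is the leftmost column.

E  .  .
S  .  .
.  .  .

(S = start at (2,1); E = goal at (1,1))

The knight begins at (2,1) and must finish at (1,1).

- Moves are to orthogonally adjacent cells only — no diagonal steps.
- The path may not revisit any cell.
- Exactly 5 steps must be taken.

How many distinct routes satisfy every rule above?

Need simple routes of exactly 5 moves from (2,1) to (1,1) (Manhattan distance 1, so 2 moves are spent on a detour and 2 undoing it).
Enumerating: (2,1) (3,1) (3,2) (2,2) (1,2) (1,1) | (2,1) (2,2) (2,3) (1,3) (1,2) (1,1).
That gives 2 routes.

2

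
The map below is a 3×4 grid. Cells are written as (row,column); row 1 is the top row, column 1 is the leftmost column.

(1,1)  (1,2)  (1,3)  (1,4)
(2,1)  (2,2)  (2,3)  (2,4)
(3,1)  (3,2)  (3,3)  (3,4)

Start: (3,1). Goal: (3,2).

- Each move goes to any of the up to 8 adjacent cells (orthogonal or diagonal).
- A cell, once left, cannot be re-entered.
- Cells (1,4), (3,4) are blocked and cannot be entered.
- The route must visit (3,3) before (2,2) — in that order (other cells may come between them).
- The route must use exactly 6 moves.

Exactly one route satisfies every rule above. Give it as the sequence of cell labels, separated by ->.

(3,1) -> (2,1) -> (1,2) -> (2,3) -> (3,3) -> (2,2) -> (3,2)

The waypoints must appear in the order (3,3), (2,2), with no cell reused.
Route from (3,1): up 1 to (2,1), up-right 1 to (1,2), down-right 1 to (2,3), down 1 to (3,3), up-left 1 to (2,2), down 1 to (3,2) — 6 moves in all.
Check: order respected ((3,3) at step 4, (2,2) at step 5); 6 moves as required.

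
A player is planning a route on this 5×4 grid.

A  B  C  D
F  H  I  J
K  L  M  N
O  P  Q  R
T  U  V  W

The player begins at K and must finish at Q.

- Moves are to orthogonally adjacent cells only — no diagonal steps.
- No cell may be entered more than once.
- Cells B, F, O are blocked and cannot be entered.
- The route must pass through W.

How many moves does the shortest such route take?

Any route passes through W somewhere between K and Q. Summing Manhattan distances along the two legs (K → W → Q) gives a lower bound of 5 + 2 = 7 moves.
A route of 7 moves achieves this: K → L → P → U → V → W → R → Q.
Since 7 matches the lower bound, it is optimal.

7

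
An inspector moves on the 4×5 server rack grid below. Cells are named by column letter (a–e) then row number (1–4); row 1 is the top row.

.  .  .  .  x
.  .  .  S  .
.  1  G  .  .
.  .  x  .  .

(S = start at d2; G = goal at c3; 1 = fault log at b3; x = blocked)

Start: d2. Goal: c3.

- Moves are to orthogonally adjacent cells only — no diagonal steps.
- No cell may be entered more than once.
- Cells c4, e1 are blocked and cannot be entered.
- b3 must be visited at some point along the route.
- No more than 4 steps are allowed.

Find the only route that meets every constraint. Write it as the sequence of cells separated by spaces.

d2 c2 b2 b3 c3

The budget equals the shortest possible length, so every move has to be on a shortest route through the required cells.
Route from d2: 2× left (reaching b2), down to b3, right to c3 — 4 moves in all.
Check: all required cells visited; 4 ≤ 4 moves.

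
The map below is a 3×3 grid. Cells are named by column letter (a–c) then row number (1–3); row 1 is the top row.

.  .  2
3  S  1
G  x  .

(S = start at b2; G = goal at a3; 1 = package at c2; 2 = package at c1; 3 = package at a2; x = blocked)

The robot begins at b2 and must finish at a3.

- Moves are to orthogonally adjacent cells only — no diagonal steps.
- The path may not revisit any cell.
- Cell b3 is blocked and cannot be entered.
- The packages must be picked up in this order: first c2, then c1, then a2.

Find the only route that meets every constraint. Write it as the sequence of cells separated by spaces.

b2 c2 c1 b1 a1 a2 a3

The waypoints must appear in the order c2, c1, a2, with no cell reused.
Route from b2: right to c2, up to c1, 2× left (reaching a1), 2× down (reaching a3) — 6 moves in all.
Check: order respected (1 at step 1, 2 at step 2, 3 at step 5).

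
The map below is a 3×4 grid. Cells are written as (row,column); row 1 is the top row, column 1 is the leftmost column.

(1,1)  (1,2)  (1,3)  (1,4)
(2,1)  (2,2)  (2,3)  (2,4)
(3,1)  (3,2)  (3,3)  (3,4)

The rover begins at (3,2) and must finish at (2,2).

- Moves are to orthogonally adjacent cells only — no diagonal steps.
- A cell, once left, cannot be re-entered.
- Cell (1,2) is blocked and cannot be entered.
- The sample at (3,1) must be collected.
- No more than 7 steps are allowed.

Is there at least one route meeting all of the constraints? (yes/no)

yes

One route that works: (3,2) → (3,1) → (2,1) → (2,2).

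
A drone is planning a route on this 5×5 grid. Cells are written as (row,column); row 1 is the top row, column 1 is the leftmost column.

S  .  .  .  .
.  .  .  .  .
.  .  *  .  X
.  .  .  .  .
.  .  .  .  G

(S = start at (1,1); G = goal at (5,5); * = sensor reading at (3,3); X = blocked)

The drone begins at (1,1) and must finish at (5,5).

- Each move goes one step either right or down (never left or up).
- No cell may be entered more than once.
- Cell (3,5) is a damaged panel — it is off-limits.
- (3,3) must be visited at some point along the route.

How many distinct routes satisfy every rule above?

A right/down-only route from (1,1) to (5,5) makes exactly 4 down-moves and 4 right-moves in some order.
With no other constraints that would be C(8,4) = 70 routes.
Split at (3,3) and multiply the segment counts (each segment already excludes blocked cells): (1,1)→(3,3): 6; (3,3)→(5,5): 5; product = 30.
That gives 30 routes.

30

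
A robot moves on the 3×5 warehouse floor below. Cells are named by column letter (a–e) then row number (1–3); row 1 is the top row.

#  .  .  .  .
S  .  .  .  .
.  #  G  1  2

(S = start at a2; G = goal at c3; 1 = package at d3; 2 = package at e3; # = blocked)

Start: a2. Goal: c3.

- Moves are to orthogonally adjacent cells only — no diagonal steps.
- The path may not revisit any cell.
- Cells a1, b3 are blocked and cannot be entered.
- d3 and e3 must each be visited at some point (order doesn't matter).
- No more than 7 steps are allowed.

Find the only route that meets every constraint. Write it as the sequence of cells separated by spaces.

a2 b2 c2 d2 e2 e3 d3 c3

The 7-move cap with required stops at d3, e3 leaves no slack for detours.
Route from a2: right 4 to e2, down 1 to e3, left 2 to c3 — 7 moves in all.
Check: all required cells visited; 7 ≤ 7 moves.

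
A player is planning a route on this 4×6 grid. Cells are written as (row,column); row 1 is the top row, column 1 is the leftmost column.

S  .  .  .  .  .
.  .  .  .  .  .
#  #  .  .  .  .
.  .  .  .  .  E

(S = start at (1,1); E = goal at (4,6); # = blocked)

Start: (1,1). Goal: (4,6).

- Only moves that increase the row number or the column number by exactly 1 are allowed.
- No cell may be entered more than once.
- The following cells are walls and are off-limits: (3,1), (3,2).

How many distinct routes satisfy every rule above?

40

A right/down-only route from (1,1) to (4,6) makes exactly 3 down-moves and 5 right-moves in some order.
With no other constraints that would be C(8,3) = 56 routes.
Subtract routes through each blocked cell (inclusion–exclusion for overlaps): − through (3,1): 6 − through (3,2): 15 + through (3,1)&(3,2): 5 → 40.
That gives 40 routes.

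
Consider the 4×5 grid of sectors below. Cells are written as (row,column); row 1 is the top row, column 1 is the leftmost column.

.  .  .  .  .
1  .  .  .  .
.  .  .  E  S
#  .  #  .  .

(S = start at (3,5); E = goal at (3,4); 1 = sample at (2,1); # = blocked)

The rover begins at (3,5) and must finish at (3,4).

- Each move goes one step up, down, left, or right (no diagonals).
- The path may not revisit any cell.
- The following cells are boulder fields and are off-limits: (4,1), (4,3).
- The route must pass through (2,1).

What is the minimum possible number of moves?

9

Any route passes through (2,1) somewhere between (3,5) and (3,4). Summing Manhattan distances along the two legs ((3,5) → (2,1) → (3,4)) gives a lower bound of 5 + 4 = 9 moves.
A route of 9 moves achieves this: (3,5) → (2,5) → (2,4) → (2,3) → (2,2) → (2,1) → (3,1) → (3,2) → (3,3) → (3,4).
Since 9 matches the lower bound, it is optimal.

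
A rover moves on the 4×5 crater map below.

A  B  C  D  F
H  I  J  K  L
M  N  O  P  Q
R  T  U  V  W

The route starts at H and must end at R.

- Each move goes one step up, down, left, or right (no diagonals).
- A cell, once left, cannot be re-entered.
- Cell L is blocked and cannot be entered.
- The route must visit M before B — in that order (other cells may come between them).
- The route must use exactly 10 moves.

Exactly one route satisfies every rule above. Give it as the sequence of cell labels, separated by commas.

H, M, N, I, B, C, J, O, U, T, R

The waypoints must appear in the order M, B, with no cell reused.
Route from H: down 1 to M, right 1 to N, up 2 to B, right 1 to C, down 3 to U, left 2 to R — 10 moves in all.
Check: order respected (M at step 1, B at step 4); 10 moves as required.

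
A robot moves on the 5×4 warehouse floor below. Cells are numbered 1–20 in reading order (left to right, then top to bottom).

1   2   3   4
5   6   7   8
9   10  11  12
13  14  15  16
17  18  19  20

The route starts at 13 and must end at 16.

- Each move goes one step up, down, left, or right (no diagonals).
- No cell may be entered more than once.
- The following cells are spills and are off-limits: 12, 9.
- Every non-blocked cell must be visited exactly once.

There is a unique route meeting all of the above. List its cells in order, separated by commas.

Need to visit all 18 open cells exactly once, starting at 13 and ending at 16.
Route from 13: down 1 to 17, right 1 to 18, up 3 to 6, left 1 to 5, up 1 to 1, right 3 to 4, down 1 to 8, left 1 to 7, down 3 to 19, right 1 to 20, up 1 to 16 — 17 moves in all.
Check: all 18 open cells covered.

13, 17, 18, 14, 10, 6, 5, 1, 2, 3, 4, 8, 7, 11, 15, 19, 20, 16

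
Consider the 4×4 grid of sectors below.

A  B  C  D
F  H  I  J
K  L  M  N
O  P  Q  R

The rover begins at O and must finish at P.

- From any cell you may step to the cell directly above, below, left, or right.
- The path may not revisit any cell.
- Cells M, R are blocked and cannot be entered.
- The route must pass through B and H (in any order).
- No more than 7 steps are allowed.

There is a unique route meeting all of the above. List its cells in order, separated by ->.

O -> K -> F -> A -> B -> H -> L -> P

The 7-move cap with required stops at B, H leaves no slack for detours.
Route from O: 3× up (reaching A), right to B, 3× down (reaching P) — 7 moves in all.
Check: all required cells visited; 7 ≤ 7 moves.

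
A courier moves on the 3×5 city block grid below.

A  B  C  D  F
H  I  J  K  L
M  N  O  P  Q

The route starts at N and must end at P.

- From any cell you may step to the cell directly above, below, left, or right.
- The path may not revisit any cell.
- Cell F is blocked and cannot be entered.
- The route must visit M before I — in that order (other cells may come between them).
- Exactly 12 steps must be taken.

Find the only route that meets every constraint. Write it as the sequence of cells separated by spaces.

The waypoints must appear in the order M, I, with no cell reused.
Route from N: left to M, 2× up (reaching A), right to B, down to I, right to J, up to C, right to D, down to K, right to L, down to Q, left to P — 12 moves in all.
Check: order respected (M at step 1, I at step 5); 12 moves as required.

N M H A B I J C D K L Q P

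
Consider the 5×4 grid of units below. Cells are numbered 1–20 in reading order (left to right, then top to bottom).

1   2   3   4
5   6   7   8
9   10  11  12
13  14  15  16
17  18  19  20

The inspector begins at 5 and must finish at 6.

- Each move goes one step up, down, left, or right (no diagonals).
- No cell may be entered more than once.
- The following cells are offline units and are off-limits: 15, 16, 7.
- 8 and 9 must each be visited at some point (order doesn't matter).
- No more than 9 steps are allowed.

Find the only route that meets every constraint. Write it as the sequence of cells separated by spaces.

Any route must reach 8 and 9 and still end at 6 within 9 moves, so the order of the required stops is forced.
Route from 5: down to 9, 3× right (reaching 12), 2× up (reaching 4), 2× left (reaching 2), down to 6 — 9 moves in all.
Check: all required cells visited; 9 ≤ 9 moves.

5 9 10 11 12 8 4 3 2 6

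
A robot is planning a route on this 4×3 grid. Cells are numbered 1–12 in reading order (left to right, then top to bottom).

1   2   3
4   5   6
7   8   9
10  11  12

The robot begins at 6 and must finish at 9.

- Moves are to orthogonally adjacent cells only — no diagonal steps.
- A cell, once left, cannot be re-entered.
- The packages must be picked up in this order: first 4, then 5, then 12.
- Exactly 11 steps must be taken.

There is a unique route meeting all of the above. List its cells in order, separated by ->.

6 -> 3 -> 2 -> 1 -> 4 -> 5 -> 8 -> 7 -> 10 -> 11 -> 12 -> 9

The waypoints must appear in the order 4, 5, 12, with no cell reused.
Route from 6: up to 3, 2× left (reaching 1), down to 4, right to 5, down to 8, left to 7, down to 10, 2× right (reaching 12), up to 9 — 11 moves in all.
Check: order respected (4 at step 4, 5 at step 5, 12 at step 10); 11 moves as required.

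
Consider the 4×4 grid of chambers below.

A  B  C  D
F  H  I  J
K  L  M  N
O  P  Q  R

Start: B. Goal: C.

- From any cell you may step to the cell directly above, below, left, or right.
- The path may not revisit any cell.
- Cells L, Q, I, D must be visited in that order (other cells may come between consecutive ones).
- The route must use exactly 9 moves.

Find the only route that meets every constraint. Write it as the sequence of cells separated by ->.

B -> H -> L -> P -> Q -> M -> I -> J -> D -> C

The waypoints must appear in the order L, Q, I, D, with no cell reused.
Route from B: down 3 to P, right 1 to Q, up 2 to I, right 1 to J, up 1 to D, left 1 to C — 9 moves in all.
Check: order respected (L at step 2, Q at step 4, I at step 6, D at step 8); 9 moves as required.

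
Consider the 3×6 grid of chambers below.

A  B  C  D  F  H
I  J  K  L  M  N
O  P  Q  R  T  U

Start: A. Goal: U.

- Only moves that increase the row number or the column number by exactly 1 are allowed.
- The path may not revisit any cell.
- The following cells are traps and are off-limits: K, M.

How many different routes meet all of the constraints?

A right/down-only route from A to U makes exactly 2 down-moves and 5 right-moves in some order.
With no other constraints that would be C(7,2) = 21 routes.
Subtract routes through each blocked cell (inclusion–exclusion for overlaps): − through K: 12 − through M: 10 + through K&M: 6 → 5.
That gives 5 routes.

5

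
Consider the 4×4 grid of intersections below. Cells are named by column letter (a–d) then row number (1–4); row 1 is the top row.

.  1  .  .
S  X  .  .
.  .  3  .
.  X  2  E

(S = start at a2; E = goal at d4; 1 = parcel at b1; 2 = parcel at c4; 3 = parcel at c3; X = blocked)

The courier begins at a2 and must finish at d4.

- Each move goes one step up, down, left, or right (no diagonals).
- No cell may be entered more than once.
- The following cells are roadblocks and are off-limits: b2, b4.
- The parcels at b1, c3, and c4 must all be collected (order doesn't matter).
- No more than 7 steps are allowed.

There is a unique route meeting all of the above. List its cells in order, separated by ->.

a2 -> a1 -> b1 -> c1 -> c2 -> c3 -> c4 -> d4

Any route must reach b1, c3, and c4 and still end at d4 within 7 moves, so the order of the required stops is forced.
Route from a2: up to a1, 2× right (reaching c1), 3× down (reaching c4), right to d4 — 7 moves in all.
Check: all required cells visited; 7 ≤ 7 moves.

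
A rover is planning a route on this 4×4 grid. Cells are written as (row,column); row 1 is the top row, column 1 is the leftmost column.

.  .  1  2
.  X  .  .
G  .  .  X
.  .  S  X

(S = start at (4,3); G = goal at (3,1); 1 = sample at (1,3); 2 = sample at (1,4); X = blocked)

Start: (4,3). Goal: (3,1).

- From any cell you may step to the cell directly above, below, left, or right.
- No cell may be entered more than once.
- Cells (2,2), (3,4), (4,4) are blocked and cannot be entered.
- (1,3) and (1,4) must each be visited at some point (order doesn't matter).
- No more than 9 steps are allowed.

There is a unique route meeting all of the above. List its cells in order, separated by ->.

The budget equals the shortest possible length, so every move has to be on a shortest route through the required cells.
Route from (4,3): 2× up (reaching (2,3)), right to (2,4), up to (1,4), 3× left (reaching (1,1)), 2× down (reaching (3,1)) — 9 moves in all.
Check: all required cells visited; 9 ≤ 9 moves.

(4,3) -> (3,3) -> (2,3) -> (2,4) -> (1,4) -> (1,3) -> (1,2) -> (1,1) -> (2,1) -> (3,1)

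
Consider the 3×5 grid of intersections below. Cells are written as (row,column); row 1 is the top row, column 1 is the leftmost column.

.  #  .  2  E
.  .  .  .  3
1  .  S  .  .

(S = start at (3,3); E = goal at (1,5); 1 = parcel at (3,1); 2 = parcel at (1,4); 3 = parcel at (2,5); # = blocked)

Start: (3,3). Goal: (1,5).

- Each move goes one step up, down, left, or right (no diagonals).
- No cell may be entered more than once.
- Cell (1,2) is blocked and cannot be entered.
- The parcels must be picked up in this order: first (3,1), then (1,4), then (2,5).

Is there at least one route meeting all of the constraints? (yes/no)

yes

One route that works: (3,3) → (3,2) → (3,1) → (2,1) → (2,2) → (2,3) → (1,3) → (1,4) → (2,4) → (2,5) → (1,5).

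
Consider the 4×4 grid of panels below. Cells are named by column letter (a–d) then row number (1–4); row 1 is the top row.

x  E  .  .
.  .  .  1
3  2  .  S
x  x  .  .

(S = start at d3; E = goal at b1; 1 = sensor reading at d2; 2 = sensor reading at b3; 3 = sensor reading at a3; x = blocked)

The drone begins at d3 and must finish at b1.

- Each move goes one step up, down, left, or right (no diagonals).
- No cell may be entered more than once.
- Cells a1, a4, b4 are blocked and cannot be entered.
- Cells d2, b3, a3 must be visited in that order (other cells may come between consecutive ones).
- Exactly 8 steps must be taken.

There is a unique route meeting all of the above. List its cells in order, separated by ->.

d3 -> d2 -> c2 -> c3 -> b3 -> a3 -> a2 -> b2 -> b1

The waypoints must appear in the order d2, b3, a3, with no cell reused.
Route from d3: up 1 to d2, left 1 to c2, down 1 to c3, left 2 to a3, up 1 to a2, right 1 to b2, up 1 to b1 — 8 moves in all.
Check: order respected (1 at step 1, 2 at step 4, 3 at step 5); 8 moves as required.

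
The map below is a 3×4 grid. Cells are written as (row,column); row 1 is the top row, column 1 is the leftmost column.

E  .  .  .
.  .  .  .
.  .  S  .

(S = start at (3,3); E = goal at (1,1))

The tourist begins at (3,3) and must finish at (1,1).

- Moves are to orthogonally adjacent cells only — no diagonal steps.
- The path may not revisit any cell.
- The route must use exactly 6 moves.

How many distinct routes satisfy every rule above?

Need simple routes of exactly 6 moves from (3,3) to (1,1) (Manhattan distance 4, so 1 moves are spent on a detour and 1 undoing it).
Branch systematically from the start, pruning whenever the remaining move budget drops below the Manhattan distance to (1,1) or differs from it in parity. Grouping the completions by first move — via (2,3): 3; via (3,2): 2; via (3,4): 4 — and summing: 3 + 2 + 4 = 9.
That gives 9 routes.

9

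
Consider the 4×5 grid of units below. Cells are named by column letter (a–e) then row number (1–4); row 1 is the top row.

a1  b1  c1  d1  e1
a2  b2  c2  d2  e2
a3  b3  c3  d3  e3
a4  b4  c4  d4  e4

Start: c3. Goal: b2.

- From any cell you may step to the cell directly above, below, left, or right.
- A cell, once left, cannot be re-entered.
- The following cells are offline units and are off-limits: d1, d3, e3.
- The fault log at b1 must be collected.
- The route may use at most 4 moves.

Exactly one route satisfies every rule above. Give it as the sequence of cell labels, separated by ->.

c3 -> c2 -> c1 -> b1 -> b2

Any route must reach b1 and still end at b2 within 4 moves, so the order of the required stops is forced.
Route from c3: up 2 to c1, left 1 to b1, down 1 to b2 — 4 moves in all.
Check: all required cells visited; 4 ≤ 4 moves.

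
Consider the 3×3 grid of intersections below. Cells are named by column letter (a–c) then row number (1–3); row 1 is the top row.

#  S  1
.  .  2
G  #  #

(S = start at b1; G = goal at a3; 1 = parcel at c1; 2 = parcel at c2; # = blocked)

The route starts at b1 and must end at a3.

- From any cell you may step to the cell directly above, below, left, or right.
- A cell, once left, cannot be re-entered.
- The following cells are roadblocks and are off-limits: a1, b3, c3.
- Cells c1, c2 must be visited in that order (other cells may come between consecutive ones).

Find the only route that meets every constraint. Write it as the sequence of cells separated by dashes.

The waypoints must appear in the order c1, c2, with no cell reused.
Route from b1: right 1 to c1, down 1 to c2, left 2 to a2, down 1 to a3 — 5 moves in all.
Check: order respected (1 at step 1, 2 at step 2).

b1 - c1 - c2 - b2 - a2 - a3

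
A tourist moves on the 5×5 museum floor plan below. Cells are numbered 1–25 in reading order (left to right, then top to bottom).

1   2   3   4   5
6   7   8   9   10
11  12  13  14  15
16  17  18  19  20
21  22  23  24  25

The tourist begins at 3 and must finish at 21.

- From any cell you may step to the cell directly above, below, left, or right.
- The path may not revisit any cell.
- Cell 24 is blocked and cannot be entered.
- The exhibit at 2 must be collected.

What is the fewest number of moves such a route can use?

6

Any route passes through 2 somewhere between 3 and 21. Summing Manhattan distances along the two legs (3 → 2 → 21) gives a lower bound of 1 + 5 = 6 moves.
A route of 6 moves achieves this: 3 → 2 → 7 → 12 → 17 → 22 → 21.
Since 6 matches the lower bound, it is optimal.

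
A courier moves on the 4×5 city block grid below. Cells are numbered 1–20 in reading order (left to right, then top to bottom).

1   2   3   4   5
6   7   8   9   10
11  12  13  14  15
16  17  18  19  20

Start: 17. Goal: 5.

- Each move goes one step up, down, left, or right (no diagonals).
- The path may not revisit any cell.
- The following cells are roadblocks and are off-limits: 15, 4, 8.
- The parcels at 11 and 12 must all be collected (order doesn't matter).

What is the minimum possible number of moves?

Any route passes through 11 and 12 in some order between 17 and 5. Summing Manhattan distances along each leg and taking the cheapest ordering (17 → 11 → 12 → 5) gives a lower bound of 2 + 1 + 5 = 8 moves.
A route of 8 moves achieves this: 17 → 16 → 11 → 12 → 13 → 14 → 9 → 10 → 5.
Since 8 matches the lower bound, it is optimal.

8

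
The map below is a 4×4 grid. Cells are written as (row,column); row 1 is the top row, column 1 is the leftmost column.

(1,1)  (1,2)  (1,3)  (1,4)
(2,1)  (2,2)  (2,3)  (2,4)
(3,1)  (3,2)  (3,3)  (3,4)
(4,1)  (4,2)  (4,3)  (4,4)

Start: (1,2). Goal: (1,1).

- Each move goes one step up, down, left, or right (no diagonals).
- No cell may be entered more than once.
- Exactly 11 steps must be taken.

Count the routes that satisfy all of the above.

Need simple routes of exactly 11 moves from (1,2) to (1,1) (Manhattan distance 1, so 5 moves are spent on a detour and 5 undoing it).
Branch systematically from the start, pruning whenever the remaining move budget drops below the Manhattan distance to (1,1) or differs from it in parity. Grouping the completions by first move — via (2,2): 10; via (1,3): 30 (no valid completion starts via (1,1)) — and summing: 10 + 30 = 40.
That gives 40 routes.

40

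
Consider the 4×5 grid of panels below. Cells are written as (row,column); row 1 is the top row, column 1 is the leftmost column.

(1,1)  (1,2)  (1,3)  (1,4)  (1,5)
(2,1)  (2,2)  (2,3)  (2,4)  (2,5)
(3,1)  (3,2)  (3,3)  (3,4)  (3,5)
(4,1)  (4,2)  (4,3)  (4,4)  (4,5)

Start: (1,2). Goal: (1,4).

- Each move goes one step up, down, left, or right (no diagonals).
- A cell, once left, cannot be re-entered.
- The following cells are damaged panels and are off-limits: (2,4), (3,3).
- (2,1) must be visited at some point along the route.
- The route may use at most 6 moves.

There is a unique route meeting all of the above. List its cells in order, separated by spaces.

(1,2) (1,1) (2,1) (2,2) (2,3) (1,3) (1,4)

The budget equals the shortest possible length, so every move has to be on a shortest route through the required cells.
Route from (1,2): left to (1,1), down to (2,1), 2× right (reaching (2,3)), up to (1,3), right to (1,4) — 6 moves in all.
Check: all required cells visited; 6 ≤ 6 moves.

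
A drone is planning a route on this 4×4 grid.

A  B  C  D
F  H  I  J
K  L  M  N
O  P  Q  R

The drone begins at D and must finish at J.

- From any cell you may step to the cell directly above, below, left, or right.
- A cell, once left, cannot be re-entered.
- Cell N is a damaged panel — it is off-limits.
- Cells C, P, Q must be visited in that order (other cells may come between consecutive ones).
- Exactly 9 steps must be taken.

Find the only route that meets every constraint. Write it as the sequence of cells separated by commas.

The waypoints must appear in the order C, P, Q, with no cell reused.
Route from D: 2× left (reaching B), 3× down (reaching P), right to Q, 2× up (reaching I), right to J — 9 moves in all.
Check: order respected (C at step 1, P at step 5, Q at step 6); 9 moves as required.

D, C, B, H, L, P, Q, M, I, J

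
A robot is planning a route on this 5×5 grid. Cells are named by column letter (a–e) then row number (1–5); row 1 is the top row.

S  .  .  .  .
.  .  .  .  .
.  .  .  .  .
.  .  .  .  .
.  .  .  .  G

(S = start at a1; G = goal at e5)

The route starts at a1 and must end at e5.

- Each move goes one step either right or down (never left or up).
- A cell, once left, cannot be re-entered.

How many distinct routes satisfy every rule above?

70

A right/down-only route from a1 to e5 makes exactly 4 down-moves and 4 right-moves in some order.
With no other constraints that would be C(8,4) = 70 routes.
That gives 70 routes.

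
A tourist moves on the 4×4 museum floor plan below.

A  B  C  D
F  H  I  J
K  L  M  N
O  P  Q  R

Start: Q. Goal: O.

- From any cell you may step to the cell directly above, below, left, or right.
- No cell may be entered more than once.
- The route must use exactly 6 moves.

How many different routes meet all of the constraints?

Need simple routes of exactly 6 moves from Q to O (Manhattan distance 2, so 2 moves are spent on a detour and 2 undoing it).
Enumerating: Q M I H L P O | Q M I H L K O | Q M I H F K O | Q M L H F K O | Q P L H F K O | Q R N M L P O | Q R N M L K O.
That gives 7 routes.

7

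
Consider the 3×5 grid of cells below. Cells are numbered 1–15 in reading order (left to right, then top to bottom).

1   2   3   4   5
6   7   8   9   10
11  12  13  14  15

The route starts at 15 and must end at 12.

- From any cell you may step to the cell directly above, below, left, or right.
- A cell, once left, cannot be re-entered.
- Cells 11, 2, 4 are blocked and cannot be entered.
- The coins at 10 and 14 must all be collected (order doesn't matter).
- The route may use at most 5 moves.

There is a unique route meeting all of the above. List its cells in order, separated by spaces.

The budget equals the shortest possible length, so every move has to be on a shortest route through the required cells.
Route from 15: up to 10, left to 9, down to 14, 2× left (reaching 12) — 5 moves in all.
Check: all required cells visited; 5 ≤ 5 moves.

15 10 9 14 13 12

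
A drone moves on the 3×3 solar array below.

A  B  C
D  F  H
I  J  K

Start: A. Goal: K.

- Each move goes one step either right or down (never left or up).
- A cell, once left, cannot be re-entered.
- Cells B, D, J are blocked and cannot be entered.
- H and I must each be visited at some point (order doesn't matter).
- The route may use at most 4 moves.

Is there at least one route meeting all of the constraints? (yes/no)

I is below but to the left of H: going H → I would need a leftward move and I → H an upward move, so no right/down-only route can visit both required cells.

no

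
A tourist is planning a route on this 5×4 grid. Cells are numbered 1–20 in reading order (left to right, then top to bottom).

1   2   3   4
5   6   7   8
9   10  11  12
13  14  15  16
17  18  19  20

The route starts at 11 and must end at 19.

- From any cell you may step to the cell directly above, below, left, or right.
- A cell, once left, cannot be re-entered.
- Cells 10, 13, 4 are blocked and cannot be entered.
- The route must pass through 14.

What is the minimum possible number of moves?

Any route passes through 14 somewhere between 11 and 19. Summing Manhattan distances along the two legs (11 → 14 → 19) gives a lower bound of 2 + 2 = 4 moves.
A route of 4 moves achieves this: 11 → 15 → 14 → 18 → 19.
Since 4 matches the lower bound, it is optimal.

4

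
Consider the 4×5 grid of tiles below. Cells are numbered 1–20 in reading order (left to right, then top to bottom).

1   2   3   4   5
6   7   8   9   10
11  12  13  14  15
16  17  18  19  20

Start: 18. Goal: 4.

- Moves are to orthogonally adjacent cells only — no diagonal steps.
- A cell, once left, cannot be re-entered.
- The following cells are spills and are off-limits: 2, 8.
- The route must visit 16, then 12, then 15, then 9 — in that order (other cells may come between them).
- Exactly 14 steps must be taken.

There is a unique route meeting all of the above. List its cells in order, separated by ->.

18 -> 17 -> 16 -> 11 -> 6 -> 7 -> 12 -> 13 -> 14 -> 19 -> 20 -> 15 -> 10 -> 9 -> 4

The waypoints must appear in the order 16, 12, 15, 9, with no cell reused.
Route from 18: 2× left (reaching 16), 2× up (reaching 6), right to 7, down to 12, 2× right (reaching 14), down to 19, right to 20, 2× up (reaching 10), left to 9, up to 4 — 14 moves in all.
Check: order respected (16 at step 2, 12 at step 6, 15 at step 11, 9 at step 13); 14 moves as required.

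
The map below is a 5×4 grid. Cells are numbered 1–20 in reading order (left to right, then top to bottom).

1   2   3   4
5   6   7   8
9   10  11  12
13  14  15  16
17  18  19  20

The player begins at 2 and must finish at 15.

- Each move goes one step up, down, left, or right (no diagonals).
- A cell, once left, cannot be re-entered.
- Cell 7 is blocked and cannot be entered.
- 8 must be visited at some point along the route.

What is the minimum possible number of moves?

6

Any route passes through 8 somewhere between 2 and 15. Summing Manhattan distances along the two legs (2 → 8 → 15) gives a lower bound of 3 + 3 = 6 moves.
A route of 6 moves achieves this: 2 → 3 → 4 → 8 → 12 → 16 → 15.
Since 6 matches the lower bound, it is optimal.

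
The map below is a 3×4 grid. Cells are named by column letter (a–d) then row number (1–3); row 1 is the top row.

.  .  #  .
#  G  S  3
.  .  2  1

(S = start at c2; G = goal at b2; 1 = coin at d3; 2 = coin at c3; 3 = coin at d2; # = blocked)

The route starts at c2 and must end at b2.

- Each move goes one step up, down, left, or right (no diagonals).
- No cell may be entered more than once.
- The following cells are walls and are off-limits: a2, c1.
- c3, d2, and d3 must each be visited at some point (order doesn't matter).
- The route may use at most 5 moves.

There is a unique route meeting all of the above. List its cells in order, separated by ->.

Any route must reach c3, d2, and d3 and still end at b2 within 5 moves, so the order of the required stops is forced.
Route from c2: right 1 to d2, down 1 to d3, left 2 to b3, up 1 to b2 — 5 moves in all.
Check: all required cells visited; 5 ≤ 5 moves.

c2 -> d2 -> d3 -> c3 -> b3 -> b2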